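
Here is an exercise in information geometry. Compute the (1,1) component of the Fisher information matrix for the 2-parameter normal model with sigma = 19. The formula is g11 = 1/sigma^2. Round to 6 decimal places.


For the 2-parameter normal family, the Fisher metric has:
  g11 = 1/sigma^2, g22 = 2/sigma^2.
sigma = 19, sigma^2 = 361.
g11 = 0.002770

0.002770


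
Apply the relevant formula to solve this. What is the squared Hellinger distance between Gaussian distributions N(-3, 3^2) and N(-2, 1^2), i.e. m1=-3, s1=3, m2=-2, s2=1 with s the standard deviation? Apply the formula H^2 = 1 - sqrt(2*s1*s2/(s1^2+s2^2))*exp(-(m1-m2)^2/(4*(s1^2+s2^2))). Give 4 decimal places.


Squared Hellinger distance for Gaussians:
H^2 = 1 - sqrt(2*s1*s2/(s1^2+s2^2)) * exp(-(m1-m2)^2/(4*(s1^2+s2^2))).
s1^2 = 9, s2^2 = 1, s1^2+s2^2 = 10.
sqrt(2*3*1/(10)) = 0.774597.
(m1-m2)^2 = (-1)^2 = 1.
exp(-1/(4*10)) = exp(-0.025) = 0.97531.
H^2 = 1 - 0.774597*0.97531 = 0.2445

0.2445


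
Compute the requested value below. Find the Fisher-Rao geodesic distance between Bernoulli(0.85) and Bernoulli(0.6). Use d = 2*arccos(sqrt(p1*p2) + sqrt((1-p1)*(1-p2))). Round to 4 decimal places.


Geodesic distance on Bernoulli manifold:
d(p1,p2) = 2*arccos(sqrt(p1*p2) + sqrt((1-p1)*(1-p2))).
sqrt(p1*p2) = sqrt(0.85*0.6) = 0.714143.
sqrt((1-p1)*(1-p2)) = sqrt(0.15*0.4) = 0.244949.
arg = 0.714143 + 0.244949 = 0.959092.
d = 2*arccos(0.959092) = 0.5740

0.5740


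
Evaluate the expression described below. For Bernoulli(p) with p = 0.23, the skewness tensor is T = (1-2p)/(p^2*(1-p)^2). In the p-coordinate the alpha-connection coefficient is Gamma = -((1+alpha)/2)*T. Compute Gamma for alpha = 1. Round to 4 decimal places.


Skewness (Amari-Chentsov) tensor: T = (1-2p)/(p^2*(1-p)^2).
p = 0.23, 1-2p = 0.54, p^2 = 0.0529, (1-p)^2 = 0.5929.
T = 0.54/(0.0529 * 0.5929) = 17.216967.
In the p-coordinate, Gamma^(alpha) = Gamma^(0) - (alpha/2)*T with Gamma^(0) = (1/2)*g'(p) = -T/2,
so Gamma^(alpha) = -((1+alpha)/2)*T.
alpha = 1, -(1+alpha)/2 = -1.0.
Gamma = -1.0 * 17.216967 = -17.2170

-17.2170


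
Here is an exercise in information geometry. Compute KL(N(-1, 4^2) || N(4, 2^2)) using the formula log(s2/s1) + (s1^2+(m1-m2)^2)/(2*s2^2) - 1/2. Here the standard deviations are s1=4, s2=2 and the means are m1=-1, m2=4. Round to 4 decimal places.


KL divergence between normal distributions:
KL = log(s2/s1) + (s1^2 + (m1-m2)^2)/(2*s2^2) - 1/2.
log(2/4) = -0.693147.
(4^2 + (-1-4)^2)/(2*2^2) = (16 + 25)/8 = 5.125.
KL = -0.693147 + 5.125 - 0.5 = 3.9319

3.9319


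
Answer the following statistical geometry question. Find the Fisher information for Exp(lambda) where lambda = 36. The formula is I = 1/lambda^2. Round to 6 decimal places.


Fisher information for exponential: I(lambda) = 1/lambda^2.
lambda = 36, lambda^2 = 1296.
I = 1/1296 = 0.000772

0.000772


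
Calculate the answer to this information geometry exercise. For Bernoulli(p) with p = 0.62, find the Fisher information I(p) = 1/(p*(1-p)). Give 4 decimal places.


For Bernoulli(p), Fisher information is I(p) = 1/(p*(1-p)).
p = 0.62, 1-p = 0.38.
p*(1-p) = 0.2356.
I(p) = 1/0.2356 = 4.2445

4.2445


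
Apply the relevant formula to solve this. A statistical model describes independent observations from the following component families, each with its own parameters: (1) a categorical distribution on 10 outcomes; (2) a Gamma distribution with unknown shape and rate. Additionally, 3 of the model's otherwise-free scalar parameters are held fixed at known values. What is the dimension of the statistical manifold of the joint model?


The dimension of a statistical manifold equals the number of free
(independent) real parameters of the model. For a product of independent
blocks the parameter counts add.
- categorical on 10 outcomes (probabilities sum to 1): 10-1 = 9.
- Gamma (shape, rate): 2.
Total = 9 + 2 = 11.
3 parameter(s) fixed at known values: 11 - 3 = 8.
Dimension = 8

8


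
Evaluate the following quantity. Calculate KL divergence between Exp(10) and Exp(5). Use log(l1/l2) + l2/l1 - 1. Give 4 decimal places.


KL divergence for exponential family:
KL = log(l1/l2) + l2/l1 - 1.
log(10/5) = 0.693147.
5/10 = 0.5.
KL = 0.693147 + 0.5 - 1 = 0.1931

0.1931


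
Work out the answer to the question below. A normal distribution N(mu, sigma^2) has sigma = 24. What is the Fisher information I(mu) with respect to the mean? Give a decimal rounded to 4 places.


The Fisher information for the mean of a normal distribution is I(mu) = 1/sigma^2.
sigma = 24, so sigma^2 = 576.
I(mu) = 1/576 = 0.0017

0.0017


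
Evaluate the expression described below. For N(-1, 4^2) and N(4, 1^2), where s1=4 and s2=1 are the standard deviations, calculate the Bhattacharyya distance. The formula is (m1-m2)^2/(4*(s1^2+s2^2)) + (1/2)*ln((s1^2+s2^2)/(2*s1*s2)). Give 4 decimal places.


Bhattacharyya distance between two Gaussians:
DB = (m1-m2)^2/(4*(s1^2+s2^2)) + (1/2)*ln((s1^2+s2^2)/(2*s1*s2)).
(m1-m2)^2 = (-5)^2 = 25.
s1^2+s2^2 = 16 + 1 = 17.
term1 = 25/68 = 0.367647.
term2 = 0.5*ln(17/8.0) = 0.376886.
DB = 0.367647 + 0.376886 = 0.7445

0.7445


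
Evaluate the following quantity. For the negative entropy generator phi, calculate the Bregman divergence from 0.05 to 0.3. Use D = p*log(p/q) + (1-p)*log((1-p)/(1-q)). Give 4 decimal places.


Bregman divergence with negative entropy generator:
D = p*log(p/q) + (1-p)*log((1-p)/(1-q)).
p = 0.05, q = 0.3.
p*log(p/q) = 0.05*log(0.05/0.3) = -0.089588.
(1-p)*log((1-p)/(1-q)) = 0.95*log(0.95/0.7) = 0.290113.
D = -0.089588 + 0.290113 = 0.2005

0.2005


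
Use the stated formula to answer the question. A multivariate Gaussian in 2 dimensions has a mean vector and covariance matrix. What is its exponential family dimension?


Exponential family dimension calculation:
For 2-dim MVN: mean has 2 params, covariance has 2*3/2 = 3 unique entries.
Total dim = 2 + 3 = 5.

5


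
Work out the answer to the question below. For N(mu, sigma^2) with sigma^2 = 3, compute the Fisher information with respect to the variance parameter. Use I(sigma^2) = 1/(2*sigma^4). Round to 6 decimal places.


Fisher information for variance: I(sigma^2) = 1/(2*sigma^4).
sigma^2 = 3, so sigma^4 = 9.
I = 1/(2*9) = 1/18 = 0.055556

0.055556


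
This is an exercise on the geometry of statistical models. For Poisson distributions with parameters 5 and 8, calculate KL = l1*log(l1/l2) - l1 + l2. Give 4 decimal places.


KL divergence for Poisson:
KL = l1*log(l1/l2) - l1 + l2.
l1 = 5, l2 = 8.
log(5/8) = -0.470004.
l1*log(l1/l2) = 5 * -0.470004 = -2.350018.
KL = -2.350018 - 5 + 8 = 0.6500

0.6500


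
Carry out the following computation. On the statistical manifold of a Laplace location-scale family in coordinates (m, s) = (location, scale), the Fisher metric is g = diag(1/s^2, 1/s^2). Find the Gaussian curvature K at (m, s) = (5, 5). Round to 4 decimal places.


The metric has the form g = (A dm^2 + B ds^2)/s^2 with A = 1, B = 1.
Substitute u = sqrt(A/B)*m: g = B*(du^2 + ds^2)/s^2, i.e. B times the
Poincare upper half-plane metric, which has constant Gaussian curvature -1.
Scaling a 2D metric by a constant c divides the Gaussian curvature by c,
so K = -1/B = -1/(1) = -1.0000 everywhere (the point (m, s) = (5, 5) is irrelevant:
the curvature is constant).
The requested Gaussian curvature is K = -1.0000.

-1.0000


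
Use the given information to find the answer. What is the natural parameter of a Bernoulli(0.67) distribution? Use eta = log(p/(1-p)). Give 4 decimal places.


Natural parameter for Bernoulli: eta = log(p/(1-p)).
p = 0.67, 1-p = 0.33.
p/(1-p) = 2.030303.
eta = log(2.030303) = 0.7082

0.7082


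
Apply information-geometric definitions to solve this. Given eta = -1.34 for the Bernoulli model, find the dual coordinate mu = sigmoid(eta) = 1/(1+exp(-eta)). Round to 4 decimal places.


Dual coordinate (expectation parameter) for Bernoulli:
mu = 1/(1+exp(-eta)).
eta = -1.34.
exp(-eta) = exp(1.34) = 3.819044.
mu = 1/(1+3.819044) = 0.2075

0.2075


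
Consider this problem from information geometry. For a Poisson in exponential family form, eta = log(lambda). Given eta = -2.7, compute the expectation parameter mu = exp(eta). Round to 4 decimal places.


Expectation parameter for Poisson exponential family:
mu = exp(eta).
eta = -2.7.
mu = exp(-2.7) = 0.0672

0.0672


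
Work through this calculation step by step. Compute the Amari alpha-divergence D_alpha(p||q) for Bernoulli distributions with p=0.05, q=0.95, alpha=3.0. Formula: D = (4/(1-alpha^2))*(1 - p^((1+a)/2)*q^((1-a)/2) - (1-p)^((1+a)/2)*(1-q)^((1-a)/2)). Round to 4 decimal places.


Amari alpha-divergence:
D = (4/(1-alpha^2))*(1 - p^((1+a)/2)*q^((1-a)/2) - (1-p)^((1+a)/2)*(1-q)^((1-a)/2)).
alpha = 3.0, p = 0.05, q = 0.95.
e1 = (1+alpha)/2 = 2.0, e2 = (1-alpha)/2 = -1.0.
t1 = p^e1 * q^e2 = 0.05^2.0 * 0.95^-1.0 = 0.002632.
t2 = (1-p)^e1 * (1-q)^e2 = 0.95^2.0 * 0.05^-1.0 = 18.05.
4/(1-alpha^2) = -0.5.
D = -0.5*(1 - 0.002632 - 18.05) = 8.5263

8.5263


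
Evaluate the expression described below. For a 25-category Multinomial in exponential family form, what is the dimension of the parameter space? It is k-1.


Exponential family dimension calculation:
For Multinomial with k=25 categories, dim = k-1 = 24.

24


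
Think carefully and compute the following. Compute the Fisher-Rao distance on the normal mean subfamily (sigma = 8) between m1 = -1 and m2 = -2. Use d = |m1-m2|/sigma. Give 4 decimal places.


On the fixed-variance normal subfamily, geodesic distance = |m1-m2|/sigma.
|-1 - -2| = 1.
sigma = 8.
d = 1/8 = 0.1250

0.1250


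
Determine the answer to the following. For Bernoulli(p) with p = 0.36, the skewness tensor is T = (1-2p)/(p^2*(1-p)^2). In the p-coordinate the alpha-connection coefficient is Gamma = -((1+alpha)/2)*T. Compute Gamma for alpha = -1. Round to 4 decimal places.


Skewness (Amari-Chentsov) tensor: T = (1-2p)/(p^2*(1-p)^2).
p = 0.36, 1-2p = 0.28, p^2 = 0.1296, (1-p)^2 = 0.4096.
T = 0.28/(0.1296 * 0.4096) = 5.274643.
In the p-coordinate, Gamma^(alpha) = Gamma^(0) - (alpha/2)*T with Gamma^(0) = (1/2)*g'(p) = -T/2,
so Gamma^(alpha) = -((1+alpha)/2)*T.
alpha = -1, -(1+alpha)/2 = 0.0.
Gamma = 0.0 * 5.274643 = 0.0000

0.0000


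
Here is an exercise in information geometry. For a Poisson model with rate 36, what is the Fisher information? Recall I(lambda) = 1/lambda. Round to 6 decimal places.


Fisher information for Poisson: I(lambda) = 1/lambda.
lambda = 36.
I(lambda) = 1/36 = 0.027778

0.027778


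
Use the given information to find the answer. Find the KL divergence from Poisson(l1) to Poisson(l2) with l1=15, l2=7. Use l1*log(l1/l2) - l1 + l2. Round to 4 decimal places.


KL divergence for Poisson:
KL = l1*log(l1/l2) - l1 + l2.
l1 = 15, l2 = 7.
log(15/7) = 0.76214.
l1*log(l1/l2) = 15 * 0.76214 = 11.432101.
KL = 11.432101 - 15 + 7 = 3.4321

3.4321


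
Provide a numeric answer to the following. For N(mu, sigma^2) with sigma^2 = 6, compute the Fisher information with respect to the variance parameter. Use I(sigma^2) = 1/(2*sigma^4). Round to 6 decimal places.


Fisher information for variance: I(sigma^2) = 1/(2*sigma^4).
sigma^2 = 6, so sigma^4 = 36.
I = 1/(2*36) = 1/72 = 0.013889

0.013889


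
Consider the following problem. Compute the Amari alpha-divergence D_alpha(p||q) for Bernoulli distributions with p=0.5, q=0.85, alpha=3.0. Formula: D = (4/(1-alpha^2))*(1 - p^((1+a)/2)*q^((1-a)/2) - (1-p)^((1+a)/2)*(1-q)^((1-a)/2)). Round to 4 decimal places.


Amari alpha-divergence:
D = (4/(1-alpha^2))*(1 - p^((1+a)/2)*q^((1-a)/2) - (1-p)^((1+a)/2)*(1-q)^((1-a)/2)).
alpha = 3.0, p = 0.5, q = 0.85.
e1 = (1+alpha)/2 = 2.0, e2 = (1-alpha)/2 = -1.0.
t1 = p^e1 * q^e2 = 0.5^2.0 * 0.85^-1.0 = 0.294118.
t2 = (1-p)^e1 * (1-q)^e2 = 0.5^2.0 * 0.15^-1.0 = 1.666667.
4/(1-alpha^2) = -0.5.
D = -0.5*(1 - 0.294118 - 1.666667) = 0.4804

0.4804


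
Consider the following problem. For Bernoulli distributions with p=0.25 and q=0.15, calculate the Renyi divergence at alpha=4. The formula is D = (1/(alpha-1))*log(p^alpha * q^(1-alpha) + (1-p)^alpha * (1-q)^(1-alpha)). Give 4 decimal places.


Renyi divergence of order alpha between Bernoulli distributions:
D = (1/(alpha-1))*log(p^alpha * q^(1-alpha) + (1-p)^alpha * (1-q)^(1-alpha)).
alpha = 4, p = 0.25, q = 0.15.
p^alpha * q^(1-alpha) = 0.25^4 * 0.15^-3 = 1.157407.
(1-p)^alpha * (1-q)^(1-alpha) = 0.75^4 * 0.85^-3 = 0.515215.
sum = 1.157407 + 0.515215 = 1.672622.
D = (1/3)*log(1.672622) = 0.1715

0.1715


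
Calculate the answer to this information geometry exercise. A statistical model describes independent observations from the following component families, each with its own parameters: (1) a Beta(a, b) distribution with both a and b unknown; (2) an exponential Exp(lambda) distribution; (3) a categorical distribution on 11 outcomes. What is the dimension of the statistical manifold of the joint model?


The dimension of a statistical manifold equals the number of free
(independent) real parameters of the model. For a product of independent
blocks the parameter counts add.
- Beta (a, b): 2.
- exponential (lambda): 1.
- categorical on 11 outcomes (probabilities sum to 1): 11-1 = 10.
Total = 2 + 1 + 10 = 13.
Dimension = 13

13


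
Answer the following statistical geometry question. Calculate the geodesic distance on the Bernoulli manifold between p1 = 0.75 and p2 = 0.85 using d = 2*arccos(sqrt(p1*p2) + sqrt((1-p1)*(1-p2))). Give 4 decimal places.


Geodesic distance on Bernoulli manifold:
d(p1,p2) = 2*arccos(sqrt(p1*p2) + sqrt((1-p1)*(1-p2))).
sqrt(p1*p2) = sqrt(0.75*0.85) = 0.798436.
sqrt((1-p1)*(1-p2)) = sqrt(0.25*0.15) = 0.193649.
arg = 0.798436 + 0.193649 = 0.992085.
d = 2*arccos(0.992085) = 0.2518

0.2518


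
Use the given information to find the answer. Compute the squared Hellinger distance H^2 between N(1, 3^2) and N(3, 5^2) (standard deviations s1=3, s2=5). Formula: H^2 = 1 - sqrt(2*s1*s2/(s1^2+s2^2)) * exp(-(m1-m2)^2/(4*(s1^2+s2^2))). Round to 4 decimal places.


Squared Hellinger distance for Gaussians:
H^2 = 1 - sqrt(2*s1*s2/(s1^2+s2^2)) * exp(-(m1-m2)^2/(4*(s1^2+s2^2))).
s1^2 = 9, s2^2 = 25, s1^2+s2^2 = 34.
sqrt(2*3*5/(34)) = 0.939336.
(m1-m2)^2 = (-2)^2 = 4.
exp(-4/(4*34)) = exp(-0.029412) = 0.971017.
H^2 = 1 - 0.939336*0.971017 = 0.0879

0.0879


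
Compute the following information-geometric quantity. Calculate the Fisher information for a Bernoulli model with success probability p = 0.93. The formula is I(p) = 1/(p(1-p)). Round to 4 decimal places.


For Bernoulli(p), Fisher information is I(p) = 1/(p*(1-p)).
p = 0.93, 1-p = 0.07.
p*(1-p) = 0.0651.
I(p) = 1/0.0651 = 15.3610

15.3610


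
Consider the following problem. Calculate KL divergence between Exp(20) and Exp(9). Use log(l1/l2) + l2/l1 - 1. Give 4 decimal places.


KL divergence for exponential family:
KL = log(l1/l2) + l2/l1 - 1.
log(20/9) = 0.798508.
9/20 = 0.45.
KL = 0.798508 + 0.45 - 1 = 0.2485

0.2485


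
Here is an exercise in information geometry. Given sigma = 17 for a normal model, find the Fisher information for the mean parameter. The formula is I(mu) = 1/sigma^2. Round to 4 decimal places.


The Fisher information for the mean of a normal distribution is I(mu) = 1/sigma^2.
sigma = 17, so sigma^2 = 289.
I(mu) = 1/289 = 0.0035

0.0035


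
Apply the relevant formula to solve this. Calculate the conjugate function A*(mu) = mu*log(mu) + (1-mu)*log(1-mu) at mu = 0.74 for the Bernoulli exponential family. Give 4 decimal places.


Legendre transform for Bernoulli:
A*(mu) = mu*log(mu) + (1-mu)*log(1-mu).
mu = 0.74, 1-mu = 0.26.
mu*log(mu) = 0.74*log(0.74) = -0.222818.
(1-mu)*log(1-mu) = 0.26*log(0.26) = -0.350239.
A* = -0.222818 + -0.350239 = -0.5731

-0.5731


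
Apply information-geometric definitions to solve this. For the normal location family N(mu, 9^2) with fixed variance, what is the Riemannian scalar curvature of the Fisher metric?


This family has a single free parameter, so its statistical manifold
is 1-dimensional. The Riemann curvature tensor of any 1-dimensional
Riemannian manifold vanishes identically, so R = 0.

0


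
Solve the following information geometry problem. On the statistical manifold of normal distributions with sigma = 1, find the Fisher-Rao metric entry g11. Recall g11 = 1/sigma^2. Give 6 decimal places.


For the 2-parameter normal family, the Fisher metric has:
  g11 = 1/sigma^2, g22 = 2/sigma^2.
sigma = 1, sigma^2 = 1.
g11 = 1.000000

1.000000


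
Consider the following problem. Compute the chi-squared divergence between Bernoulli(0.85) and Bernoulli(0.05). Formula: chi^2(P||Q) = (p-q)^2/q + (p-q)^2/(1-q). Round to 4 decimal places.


Chi-squared divergence between Bernoulli distributions:
chi^2 = (p-q)^2/q + (p-q)^2/(1-q).
p = 0.85, q = 0.05, p-q = 0.8.
(p-q)^2 = 0.64.
term1 = 0.64/0.05 = 12.8.
term2 = 0.64/0.95 = 0.673684.
chi^2 = 12.8 + 0.673684 = 13.4737

13.4737


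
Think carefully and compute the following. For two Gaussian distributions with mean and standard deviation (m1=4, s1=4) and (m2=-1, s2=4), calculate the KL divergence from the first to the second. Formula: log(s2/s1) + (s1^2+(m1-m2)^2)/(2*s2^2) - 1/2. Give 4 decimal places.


KL divergence between normal distributions:
KL = log(s2/s1) + (s1^2 + (m1-m2)^2)/(2*s2^2) - 1/2.
log(4/4) = 0.0.
(4^2 + (4--1)^2)/(2*4^2) = (16 + 25)/32 = 1.28125.
KL = 0.0 + 1.28125 - 0.5 = 0.7813

0.7813


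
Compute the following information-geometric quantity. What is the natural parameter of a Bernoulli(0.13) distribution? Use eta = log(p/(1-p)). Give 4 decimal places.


Natural parameter for Bernoulli: eta = log(p/(1-p)).
p = 0.13, 1-p = 0.87.
p/(1-p) = 0.149425.
eta = log(0.149425) = -1.9010

-1.9010


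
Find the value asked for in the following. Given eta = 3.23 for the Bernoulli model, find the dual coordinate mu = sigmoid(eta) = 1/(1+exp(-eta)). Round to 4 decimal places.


Dual coordinate (expectation parameter) for Bernoulli:
mu = 1/(1+exp(-eta)).
eta = 3.23.
exp(-eta) = exp(-3.23) = 0.039557.
mu = 1/(1+0.039557) = 0.9619

0.9619


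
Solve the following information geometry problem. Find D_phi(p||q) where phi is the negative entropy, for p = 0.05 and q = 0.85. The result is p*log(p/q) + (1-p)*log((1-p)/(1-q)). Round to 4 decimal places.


Bregman divergence with negative entropy generator:
D = p*log(p/q) + (1-p)*log((1-p)/(1-q)).
p = 0.05, q = 0.85.
p*log(p/q) = 0.05*log(0.05/0.85) = -0.141661.
(1-p)*log((1-p)/(1-q)) = 0.95*log(0.95/0.15) = 1.753535.
D = -0.141661 + 1.753535 = 1.6119

1.6119


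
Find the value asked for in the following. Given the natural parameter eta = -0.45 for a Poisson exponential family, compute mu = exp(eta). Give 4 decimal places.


Expectation parameter for Poisson exponential family:
mu = exp(eta).
eta = -0.45.
mu = exp(-0.45) = 0.6376

0.6376


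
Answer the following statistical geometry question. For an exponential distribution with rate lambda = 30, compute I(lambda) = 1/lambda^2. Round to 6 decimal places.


Fisher information for exponential: I(lambda) = 1/lambda^2.
lambda = 30, lambda^2 = 900.
I = 1/900 = 0.001111

0.001111


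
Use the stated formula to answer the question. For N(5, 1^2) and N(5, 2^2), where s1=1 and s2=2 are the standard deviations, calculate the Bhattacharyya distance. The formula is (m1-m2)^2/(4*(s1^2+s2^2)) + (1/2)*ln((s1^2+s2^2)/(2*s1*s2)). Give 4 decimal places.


Bhattacharyya distance between two Gaussians:
DB = (m1-m2)^2/(4*(s1^2+s2^2)) + (1/2)*ln((s1^2+s2^2)/(2*s1*s2)).
(m1-m2)^2 = (0)^2 = 0.
s1^2+s2^2 = 1 + 4 = 5.
term1 = 0/20 = 0.0.
term2 = 0.5*ln(5/4.0) = 0.111572.
DB = 0.0 + 0.111572 = 0.1116

0.1116


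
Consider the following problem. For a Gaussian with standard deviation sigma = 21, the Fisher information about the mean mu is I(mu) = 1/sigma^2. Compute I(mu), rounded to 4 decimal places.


The Fisher information for the mean of a normal distribution is I(mu) = 1/sigma^2.
sigma = 21, so sigma^2 = 441.
I(mu) = 1/441 = 0.0023

0.0023


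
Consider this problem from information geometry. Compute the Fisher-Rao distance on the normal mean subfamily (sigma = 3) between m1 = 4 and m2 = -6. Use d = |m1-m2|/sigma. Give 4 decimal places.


On the fixed-variance normal subfamily, geodesic distance = |m1-m2|/sigma.
|4 - -6| = 10.
sigma = 3.
d = 10/3 = 3.3333

3.3333


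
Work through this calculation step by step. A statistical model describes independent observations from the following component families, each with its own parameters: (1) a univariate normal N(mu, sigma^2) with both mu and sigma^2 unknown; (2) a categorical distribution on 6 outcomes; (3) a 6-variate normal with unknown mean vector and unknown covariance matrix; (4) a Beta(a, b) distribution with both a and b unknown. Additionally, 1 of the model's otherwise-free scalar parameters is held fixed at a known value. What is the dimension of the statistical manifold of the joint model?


The dimension of a statistical manifold equals the number of free
(independent) real parameters of the model. For a product of independent
blocks the parameter counts add.
- normal (mu, sigma^2): 2.
- categorical on 6 outcomes (probabilities sum to 1): 6-1 = 5.
- 6-variate normal: 6 (mean) + 6*7/2 = 21 (symmetric covariance) = 27.
- Beta (a, b): 2.
Total = 2 + 5 + 27 + 2 = 36.
1 parameter(s) fixed at known values: 36 - 1 = 35.
Dimension = 35

35


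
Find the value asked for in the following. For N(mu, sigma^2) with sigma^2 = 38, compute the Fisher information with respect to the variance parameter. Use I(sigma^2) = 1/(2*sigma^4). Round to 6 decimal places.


Fisher information for variance: I(sigma^2) = 1/(2*sigma^4).
sigma^2 = 38, so sigma^4 = 1444.
I = 1/(2*1444) = 1/2888 = 0.000346

0.000346


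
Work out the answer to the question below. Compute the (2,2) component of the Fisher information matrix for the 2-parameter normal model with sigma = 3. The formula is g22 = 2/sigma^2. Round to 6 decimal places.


For the 2-parameter normal family, the Fisher metric has:
  g11 = 1/sigma^2, g22 = 2/sigma^2.
sigma = 3, sigma^2 = 9.
g22 = 0.222222

0.222222


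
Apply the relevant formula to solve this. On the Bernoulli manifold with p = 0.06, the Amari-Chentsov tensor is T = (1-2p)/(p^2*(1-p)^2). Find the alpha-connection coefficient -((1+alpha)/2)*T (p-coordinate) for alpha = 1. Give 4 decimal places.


Skewness (Amari-Chentsov) tensor: T = (1-2p)/(p^2*(1-p)^2).
p = 0.06, 1-2p = 0.88, p^2 = 0.0036, (1-p)^2 = 0.8836.
T = 0.88/(0.0036 * 0.8836) = 276.646044.
In the p-coordinate, Gamma^(alpha) = Gamma^(0) - (alpha/2)*T with Gamma^(0) = (1/2)*g'(p) = -T/2,
so Gamma^(alpha) = -((1+alpha)/2)*T.
alpha = 1, -(1+alpha)/2 = -1.0.
Gamma = -1.0 * 276.646044 = -276.6460

-276.6460


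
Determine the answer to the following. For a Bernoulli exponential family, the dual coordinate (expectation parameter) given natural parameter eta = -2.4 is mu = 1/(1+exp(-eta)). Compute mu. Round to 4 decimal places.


Dual coordinate (expectation parameter) for Bernoulli:
mu = 1/(1+exp(-eta)).
eta = -2.4.
exp(-eta) = exp(2.4) = 11.023176.
mu = 1/(1+11.023176) = 0.0832

0.0832


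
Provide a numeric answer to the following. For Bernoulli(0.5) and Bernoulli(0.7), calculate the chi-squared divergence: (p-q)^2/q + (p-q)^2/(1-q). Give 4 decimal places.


Chi-squared divergence between Bernoulli distributions:
chi^2 = (p-q)^2/q + (p-q)^2/(1-q).
p = 0.5, q = 0.7, p-q = -0.2.
(p-q)^2 = 0.04.
term1 = 0.04/0.7 = 0.057143.
term2 = 0.04/0.3 = 0.133333.
chi^2 = 0.057143 + 0.133333 = 0.1905

0.1905


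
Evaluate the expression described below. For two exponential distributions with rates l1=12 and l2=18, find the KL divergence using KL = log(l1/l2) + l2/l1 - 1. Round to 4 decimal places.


KL divergence for exponential family:
KL = log(l1/l2) + l2/l1 - 1.
log(12/18) = -0.405465.
18/12 = 1.5.
KL = -0.405465 + 1.5 - 1 = 0.0945

0.0945


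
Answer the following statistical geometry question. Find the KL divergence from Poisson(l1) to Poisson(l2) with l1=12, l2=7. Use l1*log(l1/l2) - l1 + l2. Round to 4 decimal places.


KL divergence for Poisson:
KL = l1*log(l1/l2) - l1 + l2.
l1 = 12, l2 = 7.
log(12/7) = 0.538997.
l1*log(l1/l2) = 12 * 0.538997 = 6.467958.
KL = 6.467958 - 12 + 7 = 1.4680

1.4680


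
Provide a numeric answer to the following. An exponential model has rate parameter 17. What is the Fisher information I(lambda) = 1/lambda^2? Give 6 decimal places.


Fisher information for exponential: I(lambda) = 1/lambda^2.
lambda = 17, lambda^2 = 289.
I = 1/289 = 0.003460

0.003460


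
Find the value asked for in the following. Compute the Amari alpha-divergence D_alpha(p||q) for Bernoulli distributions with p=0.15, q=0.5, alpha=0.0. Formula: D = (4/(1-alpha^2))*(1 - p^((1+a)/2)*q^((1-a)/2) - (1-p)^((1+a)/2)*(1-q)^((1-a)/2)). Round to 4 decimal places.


Amari alpha-divergence:
D = (4/(1-alpha^2))*(1 - p^((1+a)/2)*q^((1-a)/2) - (1-p)^((1+a)/2)*(1-q)^((1-a)/2)).
alpha = 0.0, p = 0.15, q = 0.5.
e1 = (1+alpha)/2 = 0.5, e2 = (1-alpha)/2 = 0.5.
t1 = p^e1 * q^e2 = 0.15^0.5 * 0.5^0.5 = 0.273861.
t2 = (1-p)^e1 * (1-q)^e2 = 0.85^0.5 * 0.5^0.5 = 0.65192.
4/(1-alpha^2) = 4.0.
D = 4.0*(1 - 0.273861 - 0.65192) = 0.2969

0.2969


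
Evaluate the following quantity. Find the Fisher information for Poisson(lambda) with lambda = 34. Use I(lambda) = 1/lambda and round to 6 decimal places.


Fisher information for Poisson: I(lambda) = 1/lambda.
lambda = 34.
I(lambda) = 1/34 = 0.029412

0.029412


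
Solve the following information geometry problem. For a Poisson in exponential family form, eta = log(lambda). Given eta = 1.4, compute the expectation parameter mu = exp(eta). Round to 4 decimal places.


Expectation parameter for Poisson exponential family:
mu = exp(eta).
eta = 1.4.
mu = exp(1.4) = 4.0552

4.0552


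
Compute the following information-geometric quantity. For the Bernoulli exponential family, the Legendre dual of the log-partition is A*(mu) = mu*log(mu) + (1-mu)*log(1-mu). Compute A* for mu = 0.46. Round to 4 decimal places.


Legendre transform for Bernoulli:
A*(mu) = mu*log(mu) + (1-mu)*log(1-mu).
mu = 0.46, 1-mu = 0.54.
mu*log(mu) = 0.46*log(0.46) = -0.357203.
(1-mu)*log(1-mu) = 0.54*log(0.54) = -0.332741.
A* = -0.357203 + -0.332741 = -0.6899

-0.6899


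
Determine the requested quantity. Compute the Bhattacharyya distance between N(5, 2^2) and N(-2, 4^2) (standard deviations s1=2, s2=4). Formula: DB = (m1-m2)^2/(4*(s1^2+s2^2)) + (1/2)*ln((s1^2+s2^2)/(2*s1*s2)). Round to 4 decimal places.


Bhattacharyya distance between two Gaussians:
DB = (m1-m2)^2/(4*(s1^2+s2^2)) + (1/2)*ln((s1^2+s2^2)/(2*s1*s2)).
(m1-m2)^2 = (7)^2 = 49.
s1^2+s2^2 = 4 + 16 = 20.
term1 = 49/80 = 0.6125.
term2 = 0.5*ln(20/16.0) = 0.111572.
DB = 0.6125 + 0.111572 = 0.7241

0.7241


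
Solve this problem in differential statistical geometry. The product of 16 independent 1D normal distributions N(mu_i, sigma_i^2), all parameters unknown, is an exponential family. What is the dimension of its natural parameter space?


Exponential family dimension calculation:
Each univariate normal has two natural parameters (mu/sigma^2 and -1/(2 sigma^2)).
With 16 independent components, dim = 2 * 16 = 32.

32


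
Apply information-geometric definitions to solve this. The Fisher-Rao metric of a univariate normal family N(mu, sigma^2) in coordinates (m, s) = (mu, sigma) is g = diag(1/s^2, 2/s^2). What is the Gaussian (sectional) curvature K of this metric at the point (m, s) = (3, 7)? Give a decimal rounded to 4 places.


The metric has the form g = (A dm^2 + B ds^2)/s^2 with A = 1, B = 2.
Substitute u = sqrt(A/B)*m: g = B*(du^2 + ds^2)/s^2, i.e. B times the
Poincare upper half-plane metric, which has constant Gaussian curvature -1.
Scaling a 2D metric by a constant c divides the Gaussian curvature by c,
so K = -1/B = -1/(2) = -0.5000 everywhere (the point (m, s) = (3, 7) is irrelevant:
the curvature is constant).
The requested Gaussian curvature is K = -0.5000.

-0.5000


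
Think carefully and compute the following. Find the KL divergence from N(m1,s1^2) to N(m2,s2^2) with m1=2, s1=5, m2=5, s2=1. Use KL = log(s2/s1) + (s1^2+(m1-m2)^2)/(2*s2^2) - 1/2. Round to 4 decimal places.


KL divergence between normal distributions:
KL = log(s2/s1) + (s1^2 + (m1-m2)^2)/(2*s2^2) - 1/2.
log(1/5) = -1.609438.
(5^2 + (2-5)^2)/(2*1^2) = (25 + 9)/2 = 17.0.
KL = -1.609438 + 17.0 - 0.5 = 14.8906

14.8906


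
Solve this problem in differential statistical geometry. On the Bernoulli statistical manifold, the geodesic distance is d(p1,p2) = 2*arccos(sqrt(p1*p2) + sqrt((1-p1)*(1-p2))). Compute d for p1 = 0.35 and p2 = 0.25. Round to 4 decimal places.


Geodesic distance on Bernoulli manifold:
d(p1,p2) = 2*arccos(sqrt(p1*p2) + sqrt((1-p1)*(1-p2))).
sqrt(p1*p2) = sqrt(0.35*0.25) = 0.295804.
sqrt((1-p1)*(1-p2)) = sqrt(0.65*0.75) = 0.698212.
arg = 0.295804 + 0.698212 = 0.994016.
d = 2*arccos(0.994016) = 0.2189

0.2189


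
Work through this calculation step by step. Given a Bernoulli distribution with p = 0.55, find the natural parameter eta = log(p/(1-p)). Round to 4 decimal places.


Natural parameter for Bernoulli: eta = log(p/(1-p)).
p = 0.55, 1-p = 0.45.
p/(1-p) = 1.222222.
eta = log(1.222222) = 0.2007

0.2007


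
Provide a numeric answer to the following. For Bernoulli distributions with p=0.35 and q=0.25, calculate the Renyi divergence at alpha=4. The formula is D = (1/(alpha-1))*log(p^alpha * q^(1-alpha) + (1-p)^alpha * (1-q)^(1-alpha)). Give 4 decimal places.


Renyi divergence of order alpha between Bernoulli distributions:
D = (1/(alpha-1))*log(p^alpha * q^(1-alpha) + (1-p)^alpha * (1-q)^(1-alpha)).
alpha = 4, p = 0.35, q = 0.25.
p^alpha * q^(1-alpha) = 0.35^4 * 0.25^-3 = 0.9604.
(1-p)^alpha * (1-q)^(1-alpha) = 0.65^4 * 0.75^-3 = 0.423126.
sum = 0.9604 + 0.423126 = 1.383526.
D = (1/3)*log(1.383526) = 0.1082

0.1082


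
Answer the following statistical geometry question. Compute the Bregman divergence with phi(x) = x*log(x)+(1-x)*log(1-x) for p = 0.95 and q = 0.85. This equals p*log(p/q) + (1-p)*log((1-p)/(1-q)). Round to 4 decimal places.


Bregman divergence with negative entropy generator:
D = p*log(p/q) + (1-p)*log((1-p)/(1-q)).
p = 0.95, q = 0.85.
p*log(p/q) = 0.95*log(0.95/0.85) = 0.105664.
(1-p)*log((1-p)/(1-q)) = 0.05*log(0.05/0.15) = -0.054931.
D = 0.105664 + -0.054931 = 0.0507

0.0507


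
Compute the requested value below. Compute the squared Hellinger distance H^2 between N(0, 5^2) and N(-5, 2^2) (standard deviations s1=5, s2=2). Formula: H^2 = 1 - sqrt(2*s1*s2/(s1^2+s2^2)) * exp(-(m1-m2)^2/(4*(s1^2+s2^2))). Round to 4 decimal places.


Squared Hellinger distance for Gaussians:
H^2 = 1 - sqrt(2*s1*s2/(s1^2+s2^2)) * exp(-(m1-m2)^2/(4*(s1^2+s2^2))).
s1^2 = 25, s2^2 = 4, s1^2+s2^2 = 29.
sqrt(2*5*2/(29)) = 0.830455.
(m1-m2)^2 = (5)^2 = 25.
exp(-25/(4*29)) = exp(-0.215517) = 0.806124.
H^2 = 1 - 0.830455*0.806124 = 0.3306

0.3306


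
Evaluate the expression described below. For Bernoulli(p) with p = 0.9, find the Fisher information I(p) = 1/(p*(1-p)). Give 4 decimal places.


For Bernoulli(p), Fisher information is I(p) = 1/(p*(1-p)).
p = 0.9, 1-p = 0.1.
p*(1-p) = 0.09.
I(p) = 1/0.09 = 11.1111

11.1111


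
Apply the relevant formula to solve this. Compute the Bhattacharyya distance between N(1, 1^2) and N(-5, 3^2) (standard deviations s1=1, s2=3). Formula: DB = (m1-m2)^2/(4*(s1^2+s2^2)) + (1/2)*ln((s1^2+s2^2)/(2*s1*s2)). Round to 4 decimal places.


Bhattacharyya distance between two Gaussians:
DB = (m1-m2)^2/(4*(s1^2+s2^2)) + (1/2)*ln((s1^2+s2^2)/(2*s1*s2)).
(m1-m2)^2 = (6)^2 = 36.
s1^2+s2^2 = 1 + 9 = 10.
term1 = 36/40 = 0.9.
term2 = 0.5*ln(10/6.0) = 0.255413.
DB = 0.9 + 0.255413 = 1.1554

1.1554


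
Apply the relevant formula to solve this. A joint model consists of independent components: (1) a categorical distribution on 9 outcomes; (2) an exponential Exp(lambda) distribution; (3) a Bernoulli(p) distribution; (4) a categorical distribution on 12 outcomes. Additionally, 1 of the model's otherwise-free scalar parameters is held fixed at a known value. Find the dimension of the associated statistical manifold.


The dimension of a statistical manifold equals the number of free
(independent) real parameters of the model. For a product of independent
blocks the parameter counts add.
- categorical on 9 outcomes (probabilities sum to 1): 9-1 = 8.
- exponential (lambda): 1.
- Bernoulli (p): 1.
- categorical on 12 outcomes (probabilities sum to 1): 12-1 = 11.
Total = 8 + 1 + 1 + 11 = 21.
1 parameter(s) fixed at known values: 21 - 1 = 20.
Dimension = 20

20


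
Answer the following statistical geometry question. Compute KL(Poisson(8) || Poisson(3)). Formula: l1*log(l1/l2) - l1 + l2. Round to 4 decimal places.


KL divergence for Poisson:
KL = l1*log(l1/l2) - l1 + l2.
l1 = 8, l2 = 3.
log(8/3) = 0.980829.
l1*log(l1/l2) = 8 * 0.980829 = 7.846634.
KL = 7.846634 - 8 + 3 = 2.8466

2.8466


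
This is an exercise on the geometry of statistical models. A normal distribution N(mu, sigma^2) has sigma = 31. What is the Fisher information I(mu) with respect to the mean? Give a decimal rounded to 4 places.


The Fisher information for the mean of a normal distribution is I(mu) = 1/sigma^2.
sigma = 31, so sigma^2 = 961.
I(mu) = 1/961 = 0.0010

0.0010


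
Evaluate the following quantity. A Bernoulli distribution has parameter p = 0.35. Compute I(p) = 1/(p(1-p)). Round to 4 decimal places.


For Bernoulli(p), Fisher information is I(p) = 1/(p*(1-p)).
p = 0.35, 1-p = 0.65.
p*(1-p) = 0.2275.
I(p) = 1/0.2275 = 4.3956

4.3956


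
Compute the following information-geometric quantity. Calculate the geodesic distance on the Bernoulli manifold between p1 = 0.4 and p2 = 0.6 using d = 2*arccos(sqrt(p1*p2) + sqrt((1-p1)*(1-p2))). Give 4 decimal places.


Geodesic distance on Bernoulli manifold:
d(p1,p2) = 2*arccos(sqrt(p1*p2) + sqrt((1-p1)*(1-p2))).
sqrt(p1*p2) = sqrt(0.4*0.6) = 0.489898.
sqrt((1-p1)*(1-p2)) = sqrt(0.6*0.4) = 0.489898.
arg = 0.489898 + 0.489898 = 0.979796.
d = 2*arccos(0.979796) = 0.4027

0.4027


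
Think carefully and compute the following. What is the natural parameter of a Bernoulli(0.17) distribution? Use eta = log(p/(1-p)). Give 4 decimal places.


Natural parameter for Bernoulli: eta = log(p/(1-p)).
p = 0.17, 1-p = 0.83.
p/(1-p) = 0.204819.
eta = log(0.204819) = -1.5856

-1.5856


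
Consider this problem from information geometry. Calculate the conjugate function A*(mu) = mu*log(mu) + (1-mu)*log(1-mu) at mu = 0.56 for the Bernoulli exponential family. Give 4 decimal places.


Legendre transform for Bernoulli:
A*(mu) = mu*log(mu) + (1-mu)*log(1-mu).
mu = 0.56, 1-mu = 0.44.
mu*log(mu) = 0.56*log(0.56) = -0.324698.
(1-mu)*log(1-mu) = 0.44*log(0.44) = -0.361231.
A* = -0.324698 + -0.361231 = -0.6859

-0.6859


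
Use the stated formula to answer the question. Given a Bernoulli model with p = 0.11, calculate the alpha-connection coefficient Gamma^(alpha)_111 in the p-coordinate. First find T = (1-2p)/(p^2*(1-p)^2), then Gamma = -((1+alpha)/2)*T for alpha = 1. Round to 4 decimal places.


Skewness (Amari-Chentsov) tensor: T = (1-2p)/(p^2*(1-p)^2).
p = 0.11, 1-2p = 0.78, p^2 = 0.0121, (1-p)^2 = 0.7921.
T = 0.78/(0.0121 * 0.7921) = 81.382161.
In the p-coordinate, Gamma^(alpha) = Gamma^(0) - (alpha/2)*T with Gamma^(0) = (1/2)*g'(p) = -T/2,
so Gamma^(alpha) = -((1+alpha)/2)*T.
alpha = 1, -(1+alpha)/2 = -1.0.
Gamma = -1.0 * 81.382161 = -81.3822

-81.3822


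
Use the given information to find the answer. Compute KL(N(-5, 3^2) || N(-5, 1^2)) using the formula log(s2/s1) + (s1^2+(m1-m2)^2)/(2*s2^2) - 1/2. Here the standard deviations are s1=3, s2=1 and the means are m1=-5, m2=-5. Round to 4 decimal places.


KL divergence between normal distributions:
KL = log(s2/s1) + (s1^2 + (m1-m2)^2)/(2*s2^2) - 1/2.
log(1/3) = -1.098612.
(3^2 + (-5--5)^2)/(2*1^2) = (9 + 0)/2 = 4.5.
KL = -1.098612 + 4.5 - 0.5 = 2.9014

2.9014


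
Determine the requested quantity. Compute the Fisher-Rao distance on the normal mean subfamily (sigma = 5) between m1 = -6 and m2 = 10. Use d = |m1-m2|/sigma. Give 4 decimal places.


On the fixed-variance normal subfamily, geodesic distance = |m1-m2|/sigma.
|-6 - 10| = 16.
sigma = 5.
d = 16/5 = 3.2000

3.2000


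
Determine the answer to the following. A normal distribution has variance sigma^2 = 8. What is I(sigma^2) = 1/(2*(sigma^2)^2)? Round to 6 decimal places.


Fisher information for variance: I(sigma^2) = 1/(2*sigma^4).
sigma^2 = 8, so sigma^4 = 64.
I = 1/(2*64) = 1/128 = 0.007813

0.007813


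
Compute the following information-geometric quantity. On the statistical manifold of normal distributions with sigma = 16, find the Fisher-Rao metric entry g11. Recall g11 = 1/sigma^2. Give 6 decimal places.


For the 2-parameter normal family, the Fisher metric has:
  g11 = 1/sigma^2, g22 = 2/sigma^2.
sigma = 16, sigma^2 = 256.
g11 = 0.003906

0.003906


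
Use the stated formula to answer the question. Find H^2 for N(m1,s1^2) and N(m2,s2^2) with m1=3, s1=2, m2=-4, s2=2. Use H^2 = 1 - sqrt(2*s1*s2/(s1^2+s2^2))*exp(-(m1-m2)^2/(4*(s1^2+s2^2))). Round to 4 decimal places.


Squared Hellinger distance for Gaussians:
H^2 = 1 - sqrt(2*s1*s2/(s1^2+s2^2)) * exp(-(m1-m2)^2/(4*(s1^2+s2^2))).
s1^2 = 4, s2^2 = 4, s1^2+s2^2 = 8.
sqrt(2*2*2/(8)) = 1.0.
(m1-m2)^2 = (7)^2 = 49.
exp(-49/(4*8)) = exp(-1.53125) = 0.216265.
H^2 = 1 - 1.0*0.216265 = 0.7837

0.7837


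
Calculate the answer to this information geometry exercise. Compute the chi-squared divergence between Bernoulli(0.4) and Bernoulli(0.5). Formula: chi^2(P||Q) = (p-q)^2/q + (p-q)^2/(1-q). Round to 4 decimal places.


Chi-squared divergence between Bernoulli distributions:
chi^2 = (p-q)^2/q + (p-q)^2/(1-q).
p = 0.4, q = 0.5, p-q = -0.1.
(p-q)^2 = 0.01.
term1 = 0.01/0.5 = 0.02.
term2 = 0.01/0.5 = 0.02.
chi^2 = 0.02 + 0.02 = 0.0400

0.0400


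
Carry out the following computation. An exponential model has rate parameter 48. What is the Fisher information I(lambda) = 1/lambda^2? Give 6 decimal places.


Fisher information for exponential: I(lambda) = 1/lambda^2.
lambda = 48, lambda^2 = 2304.
I = 1/2304 = 0.000434

0.000434


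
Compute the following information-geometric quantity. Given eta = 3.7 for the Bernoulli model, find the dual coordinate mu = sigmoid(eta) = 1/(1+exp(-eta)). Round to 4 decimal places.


Dual coordinate (expectation parameter) for Bernoulli:
mu = 1/(1+exp(-eta)).
eta = 3.7.
exp(-eta) = exp(-3.7) = 0.024724.
mu = 1/(1+0.024724) = 0.9759

0.9759


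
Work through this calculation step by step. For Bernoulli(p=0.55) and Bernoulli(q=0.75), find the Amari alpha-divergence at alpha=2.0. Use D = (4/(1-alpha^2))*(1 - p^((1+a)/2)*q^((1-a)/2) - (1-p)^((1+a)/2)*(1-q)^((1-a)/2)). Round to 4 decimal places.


Amari alpha-divergence:
D = (4/(1-alpha^2))*(1 - p^((1+a)/2)*q^((1-a)/2) - (1-p)^((1+a)/2)*(1-q)^((1-a)/2)).
alpha = 2.0, p = 0.55, q = 0.75.
e1 = (1+alpha)/2 = 1.5, e2 = (1-alpha)/2 = -0.5.
t1 = p^e1 * q^e2 = 0.55^1.5 * 0.75^-0.5 = 0.470992.
t2 = (1-p)^e1 * (1-q)^e2 = 0.45^1.5 * 0.25^-0.5 = 0.603738.
4/(1-alpha^2) = -1.333333.
D = -1.333333*(1 - 0.470992 - 0.603738) = 0.0996

0.0996


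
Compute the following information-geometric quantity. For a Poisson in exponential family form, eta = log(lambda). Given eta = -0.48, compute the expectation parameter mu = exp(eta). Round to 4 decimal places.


Expectation parameter for Poisson exponential family:
mu = exp(eta).
eta = -0.48.
mu = exp(-0.48) = 0.6188

0.6188


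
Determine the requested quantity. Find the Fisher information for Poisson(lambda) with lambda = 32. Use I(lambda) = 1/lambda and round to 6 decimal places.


Fisher information for Poisson: I(lambda) = 1/lambda.
lambda = 32.
I(lambda) = 1/32 = 0.031250

0.031250


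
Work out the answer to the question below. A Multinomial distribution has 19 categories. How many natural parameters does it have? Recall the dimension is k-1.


Exponential family dimension calculation:
For Multinomial with k=19 categories, dim = k-1 = 18.

18


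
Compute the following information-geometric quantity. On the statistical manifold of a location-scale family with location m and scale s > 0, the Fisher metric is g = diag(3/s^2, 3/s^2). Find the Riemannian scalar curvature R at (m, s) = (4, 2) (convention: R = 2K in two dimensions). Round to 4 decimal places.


The metric has the form g = (A dm^2 + B ds^2)/s^2 with A = 3, B = 3.
Substitute u = sqrt(A/B)*m: g = B*(du^2 + ds^2)/s^2, i.e. B times the
Poincare upper half-plane metric, which has constant Gaussian curvature -1.
Scaling a 2D metric by a constant c divides the Gaussian curvature by c,
so K = -1/B = -1/(3) = -0.3333 everywhere (the point (m, s) = (4, 2) is irrelevant:
the curvature is constant).
Scalar curvature in dimension 2: R = 2K = -2/(3) = -0.6667.

-0.6667
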